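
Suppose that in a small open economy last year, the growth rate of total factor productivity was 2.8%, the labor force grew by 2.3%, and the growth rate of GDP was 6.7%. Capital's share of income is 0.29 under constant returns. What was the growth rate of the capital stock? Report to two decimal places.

Labor's share = 1 − 0.29 = 0.71.
gY = gA + 0.71×2.3 + 0.29×g.
0.29×g = 6.7 − 2.8 − 1.633 = 2.267.
g = 2.267 / 0.29 = 7.8172%.

The capital stock growth was 7.82%.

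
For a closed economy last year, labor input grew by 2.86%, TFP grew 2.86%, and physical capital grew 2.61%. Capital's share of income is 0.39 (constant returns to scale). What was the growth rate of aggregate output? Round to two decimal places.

5.62%

Labor's share = 1 − 0.39 = 0.61.
Physical capital: 0.39 × 2.61 = 1.0179 pp.
Labor input: 0.61 × 2.86 = 1.7446 pp.
Output growth = 2.86 + 2.7625 = 5.6225%.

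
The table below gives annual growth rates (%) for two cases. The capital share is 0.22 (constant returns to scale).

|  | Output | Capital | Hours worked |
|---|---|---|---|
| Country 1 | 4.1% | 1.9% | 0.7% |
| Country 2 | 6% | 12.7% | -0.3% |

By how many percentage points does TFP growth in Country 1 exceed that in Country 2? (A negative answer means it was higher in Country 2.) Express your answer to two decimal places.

-0.30 percentage points

Labor's share = 1 − 0.22 = 0.78.
Country 1: TFP = 4.1 − 0.418 − 0.546 = 3.136%.
Country 2: TFP = 6 − 2.794 + 0.234 = 3.44%.
Difference = 3.136 − (3.44) = -0.304 pp.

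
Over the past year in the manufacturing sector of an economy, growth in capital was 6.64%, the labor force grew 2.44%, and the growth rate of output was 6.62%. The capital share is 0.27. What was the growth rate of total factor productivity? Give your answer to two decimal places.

Labor's share = 1 − 0.27 = 0.73.
Capital: 0.27 × 6.64 = 1.7928 pp.
The labor force: 0.73 × 2.44 = 1.7812 pp.
TFP growth = 6.62 − 3.574 = 3.046%.

3.05%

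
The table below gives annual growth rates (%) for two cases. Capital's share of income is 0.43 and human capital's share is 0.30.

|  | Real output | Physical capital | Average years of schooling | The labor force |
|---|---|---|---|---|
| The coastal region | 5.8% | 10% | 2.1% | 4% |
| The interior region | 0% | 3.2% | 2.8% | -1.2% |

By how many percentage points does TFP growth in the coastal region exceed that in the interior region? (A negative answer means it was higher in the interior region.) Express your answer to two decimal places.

Labor's share = 1 − 0.43 − 0.3 = 0.27.
The coastal region: TFP = 5.8 − 4.3 − 0.63 − 1.08 = -0.21%.
The interior region: TFP = 0 − 1.376 − 0.84 + 0.324 = -1.892%.
Difference = -0.21 − (-1.892) = 1.682 pp.

1.68 percentage points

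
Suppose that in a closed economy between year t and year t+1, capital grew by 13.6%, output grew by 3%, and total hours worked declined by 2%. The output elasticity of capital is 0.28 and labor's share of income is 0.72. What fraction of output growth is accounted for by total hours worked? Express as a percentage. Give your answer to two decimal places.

Labor's share = 1 − 0.28 = 0.72.
Total hours worked contributed 0.72 × (-2) = -1.44 pp.
Share of growth = -1.44 / 3 × 100 = -48%.

Total hours worked accounted for -48.00% of growth.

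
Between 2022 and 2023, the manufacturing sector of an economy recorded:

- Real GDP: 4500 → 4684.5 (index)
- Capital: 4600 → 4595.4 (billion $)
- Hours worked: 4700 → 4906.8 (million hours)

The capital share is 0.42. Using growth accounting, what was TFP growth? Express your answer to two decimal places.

TFP growth was 1.59%.

Real GDP growth = (4684.5 − 4500) / 4500 = 4.1%.
Capital growth = (4595.4 − 4600) / 4600 = -0.1%.
Hours worked growth = (4906.8 − 4700) / 4700 = 4.4%.
Labor's share = 1 − 0.42 = 0.58.
Capital: 0.42 × (-0.1) = -0.042 pp.
Hours worked: 0.58 × 4.4 = 2.552 pp.
TFP growth = 4.1 − 2.51 = 1.59%.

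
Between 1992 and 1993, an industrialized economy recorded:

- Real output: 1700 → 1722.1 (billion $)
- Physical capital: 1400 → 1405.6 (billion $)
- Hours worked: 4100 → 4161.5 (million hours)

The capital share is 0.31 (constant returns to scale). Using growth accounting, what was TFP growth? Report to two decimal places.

Real output growth = (1722.1 − 1700) / 1700 = 1.3%.
Physical capital growth = (1405.6 − 1400) / 1400 = 0.4%.
Hours worked growth = (4161.5 − 4100) / 4100 = 1.5%.
Labor's share = 1 − 0.31 = 0.69.
Physical capital: 0.31 × 0.4 = 0.124 pp.
Hours worked: 0.69 × 1.5 = 1.035 pp.
TFP growth = 1.3 − 1.159 = 0.141%.

0.14%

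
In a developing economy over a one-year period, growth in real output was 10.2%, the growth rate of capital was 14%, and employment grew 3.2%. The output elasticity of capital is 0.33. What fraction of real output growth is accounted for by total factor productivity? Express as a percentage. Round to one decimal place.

33.7%

Labor's share = 1 − 0.33 = 0.67.
Capital: 0.33 × 14 = 4.62 pp.
Employment: 0.67 × 3.2 = 2.144 pp.
TFP growth = 10.2 − 6.764 = 3.436%.
TFP share of growth = 3.436 / 10.2 × 100 = 33.686%.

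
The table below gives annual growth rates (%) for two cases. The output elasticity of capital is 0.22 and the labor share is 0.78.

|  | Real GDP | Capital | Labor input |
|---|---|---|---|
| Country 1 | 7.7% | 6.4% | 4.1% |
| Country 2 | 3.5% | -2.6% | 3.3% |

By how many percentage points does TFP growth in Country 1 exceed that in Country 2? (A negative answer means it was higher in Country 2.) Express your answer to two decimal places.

Labor's share = 1 − 0.22 = 0.78.
Country 1: TFP = 7.7 − 1.408 − 3.198 = 3.094%.
Country 2: TFP = 3.5 + 0.572 − 2.574 = 1.498%.
Difference = 3.094 − (1.498) = 1.596 pp.

1.60 percentage points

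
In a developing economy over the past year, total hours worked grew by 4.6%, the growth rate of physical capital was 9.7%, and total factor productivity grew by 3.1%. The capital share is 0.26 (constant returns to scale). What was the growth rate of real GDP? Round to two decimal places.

Real GDP growth was 9.03%.

Labor's share = 1 − 0.26 = 0.74.
Physical capital: 0.26 × 9.7 = 2.522 pp.
Total hours worked: 0.74 × 4.6 = 3.404 pp.
Output growth = 3.1 + 5.926 = 9.026%.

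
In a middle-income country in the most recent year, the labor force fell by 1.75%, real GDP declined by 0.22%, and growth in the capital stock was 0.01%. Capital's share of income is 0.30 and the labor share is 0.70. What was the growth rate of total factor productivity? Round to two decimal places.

Total factor productivity grew 1.00%.

Labor's share = 1 − 0.3 = 0.7.
The capital stock: 0.3 × 0.01 = 0.003 pp.
The labor force: 0.7 × (-1.75) = -1.225 pp.
TFP growth = -0.22 + 1.222 = 1.002%.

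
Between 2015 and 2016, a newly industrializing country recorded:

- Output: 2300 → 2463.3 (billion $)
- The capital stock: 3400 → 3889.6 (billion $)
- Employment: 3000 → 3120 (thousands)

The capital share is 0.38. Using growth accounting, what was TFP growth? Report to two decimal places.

Output growth = (2463.3 − 2300) / 2300 = 7.1%.
The capital stock growth = (3889.6 − 3400) / 3400 = 14.4%.
Employment growth = (3120 − 3000) / 3000 = 4%.
Labor's share = 1 − 0.38 = 0.62.
The capital stock: 0.38 × 14.4 = 5.472 pp.
Employment: 0.62 × 4 = 2.48 pp.
TFP growth = 7.1 − 7.952 = -0.852%.

-0.85%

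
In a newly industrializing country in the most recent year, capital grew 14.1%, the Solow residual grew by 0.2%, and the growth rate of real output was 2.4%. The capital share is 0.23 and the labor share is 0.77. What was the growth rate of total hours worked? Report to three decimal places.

-1.355%

Labor's share = 1 − 0.23 = 0.77.
gY = gA + 0.23×14.1 + 0.77×g.
0.77×g = 2.4 − 0.2 − 3.243 = -1.043.
g = -1.043 / 0.77 = -1.35455%.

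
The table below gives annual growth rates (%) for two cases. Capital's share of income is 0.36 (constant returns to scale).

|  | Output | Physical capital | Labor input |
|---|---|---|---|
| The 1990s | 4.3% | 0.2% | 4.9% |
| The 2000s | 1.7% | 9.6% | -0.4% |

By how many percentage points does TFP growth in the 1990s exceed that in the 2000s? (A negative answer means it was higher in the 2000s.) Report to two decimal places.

Labor's share = 1 − 0.36 = 0.64.
The 1990s: TFP = 4.3 − 0.072 − 3.136 = 1.092%.
The 2000s: TFP = 1.7 − 3.456 + 0.256 = -1.5%.
Difference = 1.092 − (-1.5) = 2.592 pp.

2.59 percentage points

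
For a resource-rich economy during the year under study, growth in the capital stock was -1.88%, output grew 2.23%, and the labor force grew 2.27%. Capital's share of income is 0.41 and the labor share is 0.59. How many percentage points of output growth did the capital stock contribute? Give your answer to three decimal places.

Contribution = share × growth = 0.41 × (-1.88) = -0.7708 pp.

-0.771 percentage points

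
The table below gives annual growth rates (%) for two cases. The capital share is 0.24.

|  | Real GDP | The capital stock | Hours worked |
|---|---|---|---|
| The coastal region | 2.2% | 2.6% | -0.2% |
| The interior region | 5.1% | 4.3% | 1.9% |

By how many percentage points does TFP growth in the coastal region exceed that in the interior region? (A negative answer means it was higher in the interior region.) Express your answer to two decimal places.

-0.90 percentage points

Labor's share = 1 − 0.24 = 0.76.
The coastal region: TFP = 2.2 − 0.624 + 0.152 = 1.728%.
The interior region: TFP = 5.1 − 1.032 − 1.444 = 2.624%.
Difference = 1.728 − (2.624) = -0.896 pp.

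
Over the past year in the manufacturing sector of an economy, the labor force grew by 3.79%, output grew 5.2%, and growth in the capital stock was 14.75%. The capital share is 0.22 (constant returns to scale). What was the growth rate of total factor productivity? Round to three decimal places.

-1.001%

Labor's share = 1 − 0.22 = 0.78.
The capital stock: 0.22 × 14.75 = 3.245 pp.
The labor force: 0.78 × 3.79 = 2.9562 pp.
TFP growth = 5.2 − 6.2012 = -1.0012%.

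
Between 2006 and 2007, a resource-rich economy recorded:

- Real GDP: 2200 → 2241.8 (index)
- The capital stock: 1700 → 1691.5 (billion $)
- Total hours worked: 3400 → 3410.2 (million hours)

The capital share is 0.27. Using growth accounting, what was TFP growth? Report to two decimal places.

Real GDP growth = (2241.8 − 2200) / 2200 = 1.9%.
The capital stock growth = (1691.5 − 1700) / 1700 = -0.5%.
Total hours worked growth = (3410.2 − 3400) / 3400 = 0.3%.
Labor's share = 1 − 0.27 = 0.73.
The capital stock: 0.27 × (-0.5) = -0.135 pp.
Total hours worked: 0.73 × 0.3 = 0.219 pp.
TFP growth = 1.9 − 0.084 = 1.816%.

TFP grew 1.82%.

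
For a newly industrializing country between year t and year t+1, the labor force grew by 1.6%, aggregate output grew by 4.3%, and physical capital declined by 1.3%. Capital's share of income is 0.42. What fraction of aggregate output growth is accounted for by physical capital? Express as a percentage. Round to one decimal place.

Physical capital contributed 0.42 × (-1.3) = -0.546 pp.
Share of growth = -0.546 / 4.3 × 100 = -12.698%.

Physical capital accounted for -12.7% of growth.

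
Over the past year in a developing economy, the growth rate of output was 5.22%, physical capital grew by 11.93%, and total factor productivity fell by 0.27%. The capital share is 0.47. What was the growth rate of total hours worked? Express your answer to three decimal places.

-0.221%

Labor's share = 1 − 0.47 = 0.53.
gY = gA + 0.47×11.93 + 0.53×g.
0.53×g = 5.22 + 0.27 − 5.6071 = -0.1171.
g = -0.1171 / 0.53 = -0.22094%.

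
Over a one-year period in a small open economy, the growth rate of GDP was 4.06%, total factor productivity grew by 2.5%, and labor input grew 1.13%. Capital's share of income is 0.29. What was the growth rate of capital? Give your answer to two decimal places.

Labor's share = 1 − 0.29 = 0.71.
gY = gA + 0.71×1.13 + 0.29×g.
0.29×g = 4.06 − 2.5 − 0.8023 = 0.7577.
g = 0.7577 / 0.29 = 2.6128%.

2.61%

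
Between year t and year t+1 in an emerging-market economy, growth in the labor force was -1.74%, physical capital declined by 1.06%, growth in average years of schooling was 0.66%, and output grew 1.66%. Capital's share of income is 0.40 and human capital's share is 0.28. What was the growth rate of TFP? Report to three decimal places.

2.456%

Labor's share = 1 − 0.4 − 0.28 = 0.32.
Physical capital: 0.4 × (-1.06) = -0.424 pp.
Average years of schooling: 0.28 × 0.66 = 0.1848 pp.
The labor force: 0.32 × (-1.74) = -0.5568 pp.
TFP growth = 1.66 + 0.796 = 2.456%.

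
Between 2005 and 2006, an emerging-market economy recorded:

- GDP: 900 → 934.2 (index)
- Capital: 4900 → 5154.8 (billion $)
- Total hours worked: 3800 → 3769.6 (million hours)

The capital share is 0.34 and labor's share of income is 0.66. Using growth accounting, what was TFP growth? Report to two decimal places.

TFP grew 2.56%.

GDP growth = (934.2 − 900) / 900 = 3.8%.
Capital growth = (5154.8 − 4900) / 4900 = 5.2%.
Total hours worked growth = (3769.6 − 3800) / 3800 = -0.8%.
Labor's share = 1 − 0.34 = 0.66.
Capital: 0.34 × 5.2 = 1.768 pp.
Total hours worked: 0.66 × (-0.8) = -0.528 pp.
TFP growth = 3.8 − 1.24 = 2.56%.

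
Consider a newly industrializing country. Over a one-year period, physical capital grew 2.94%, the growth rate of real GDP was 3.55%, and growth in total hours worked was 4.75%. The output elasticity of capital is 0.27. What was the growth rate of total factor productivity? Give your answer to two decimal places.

-0.71%

Labor's share = 1 − 0.27 = 0.73.
Physical capital: 0.27 × 2.94 = 0.7938 pp.
Total hours worked: 0.73 × 4.75 = 3.4675 pp.
TFP growth = 3.55 − 4.2613 = -0.7113%.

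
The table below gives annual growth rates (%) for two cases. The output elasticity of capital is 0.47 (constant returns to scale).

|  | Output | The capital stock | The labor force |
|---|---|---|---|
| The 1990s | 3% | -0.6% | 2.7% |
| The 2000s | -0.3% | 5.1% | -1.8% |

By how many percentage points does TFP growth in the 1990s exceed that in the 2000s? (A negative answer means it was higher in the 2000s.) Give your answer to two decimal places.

3.59 percentage points

Labor's share = 1 − 0.47 = 0.53.
The 1990s: TFP = 3 + 0.282 − 1.431 = 1.851%.
The 2000s: TFP = -0.3 − 2.397 + 0.954 = -1.743%.
Difference = 1.851 − (-1.743) = 3.594 pp.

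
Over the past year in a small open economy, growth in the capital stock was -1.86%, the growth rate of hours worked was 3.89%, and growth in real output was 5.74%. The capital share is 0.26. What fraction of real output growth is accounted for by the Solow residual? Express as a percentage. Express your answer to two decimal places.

Labor's share = 1 − 0.26 = 0.74.
The capital stock: 0.26 × (-1.86) = -0.4836 pp.
Hours worked: 0.74 × 3.89 = 2.8786 pp.
TFP growth = 5.74 − 2.395 = 3.345%.
TFP share of growth = 3.345 / 5.74 × 100 = 58.2753%.

58.28%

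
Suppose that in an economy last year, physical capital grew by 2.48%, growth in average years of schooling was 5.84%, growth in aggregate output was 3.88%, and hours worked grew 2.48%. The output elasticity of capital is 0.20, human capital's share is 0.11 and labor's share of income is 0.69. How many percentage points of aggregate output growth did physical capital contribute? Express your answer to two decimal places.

Contribution = share × growth = 0.2 × 2.48 = 0.496 pp.

0.50 percentage points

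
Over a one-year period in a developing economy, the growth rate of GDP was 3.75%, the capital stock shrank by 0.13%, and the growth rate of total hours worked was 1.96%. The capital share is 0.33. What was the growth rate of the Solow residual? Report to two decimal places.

The Solow residual growth was 2.48%.

Labor's share = 1 − 0.33 = 0.67.
The capital stock: 0.33 × (-0.13) = -0.0429 pp.
Total hours worked: 0.67 × 1.96 = 1.3132 pp.
TFP growth = 3.75 − 1.2703 = 2.4797%.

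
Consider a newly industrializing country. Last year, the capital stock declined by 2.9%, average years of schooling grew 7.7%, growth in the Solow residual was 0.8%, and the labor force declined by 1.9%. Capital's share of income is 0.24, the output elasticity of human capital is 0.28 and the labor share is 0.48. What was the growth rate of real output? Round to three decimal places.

Labor's share = 1 − 0.24 − 0.28 = 0.48.
The capital stock: 0.24 × (-2.9) = -0.696 pp.
Average years of schooling: 0.28 × 7.7 = 2.156 pp.
The labor force: 0.48 × (-1.9) = -0.912 pp.
Output growth = 0.8 + 0.548 = 1.348%.

1.348%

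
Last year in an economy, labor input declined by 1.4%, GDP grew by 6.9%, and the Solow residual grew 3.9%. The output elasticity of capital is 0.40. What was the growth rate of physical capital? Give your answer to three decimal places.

Labor's share = 1 − 0.4 = 0.6.
gY = gA + 0.6×(-1.4) + 0.4×g.
0.4×g = 6.9 − 3.9 + 0.84 = 3.84.
g = 3.84 / 0.4 = 9.6%.

Physical capital grew 9.600%.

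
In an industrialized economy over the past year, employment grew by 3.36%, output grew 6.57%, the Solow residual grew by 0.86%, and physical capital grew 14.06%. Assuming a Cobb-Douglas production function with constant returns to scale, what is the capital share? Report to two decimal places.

gY = gA + α·gK + (1−α)·gL, so gY − gA − gL = α(gK − gL).
6.57 − 0.86 − 3.36 = α × (14.06 − 3.36).
2.35 = 10.7 α, so α = 0.2196.

The capital share is 0.22.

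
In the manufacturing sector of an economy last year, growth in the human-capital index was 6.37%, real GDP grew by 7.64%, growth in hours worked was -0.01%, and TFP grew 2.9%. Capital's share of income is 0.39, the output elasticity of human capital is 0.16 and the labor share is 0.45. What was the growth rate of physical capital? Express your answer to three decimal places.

Labor's share = 1 − 0.39 − 0.16 = 0.45.
gY = gA + 0.16×6.37 + 0.45×(-0.01) + 0.39×g.
0.39×g = 7.64 − 2.9 − 1.0147 = 3.7253.
g = 3.7253 / 0.39 = 9.55205%.

9.552%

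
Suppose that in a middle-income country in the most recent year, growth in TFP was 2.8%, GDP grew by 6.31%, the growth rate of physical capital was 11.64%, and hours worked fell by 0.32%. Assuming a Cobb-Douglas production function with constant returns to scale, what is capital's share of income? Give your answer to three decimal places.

gY = gA + α·gK + (1−α)·gL, so gY − gA − gL = α(gK − gL).
6.31 − 2.8 + 0.32 = α × (11.64 − (-0.32)).
3.83 = 11.96 α, so α = 0.32023.

α = 0.320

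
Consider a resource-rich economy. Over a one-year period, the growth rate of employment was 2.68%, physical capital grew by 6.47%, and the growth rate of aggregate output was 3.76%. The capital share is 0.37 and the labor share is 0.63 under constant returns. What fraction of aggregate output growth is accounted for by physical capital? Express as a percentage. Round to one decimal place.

Physical capital accounted for 63.7% of growth.

Physical capital contributed 0.37 × 6.47 = 2.3939 pp.
Share of growth = 2.3939 / 3.76 × 100 = 63.668%.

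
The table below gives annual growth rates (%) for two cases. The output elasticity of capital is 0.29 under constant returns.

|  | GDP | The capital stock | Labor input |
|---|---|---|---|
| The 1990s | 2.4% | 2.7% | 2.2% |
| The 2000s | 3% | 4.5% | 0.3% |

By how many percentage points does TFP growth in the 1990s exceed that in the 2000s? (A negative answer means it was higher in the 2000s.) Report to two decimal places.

Labor's share = 1 − 0.29 = 0.71.
The 1990s: TFP = 2.4 − 0.783 − 1.562 = 0.055%.
The 2000s: TFP = 3 − 1.305 − 0.213 = 1.482%.
Difference = 0.055 − (1.482) = -1.427 pp.

-1.43 percentage points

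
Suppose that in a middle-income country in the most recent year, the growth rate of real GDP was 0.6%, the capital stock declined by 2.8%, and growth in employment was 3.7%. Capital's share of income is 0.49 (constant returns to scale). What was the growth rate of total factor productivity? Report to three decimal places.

0.085%

Labor's share = 1 − 0.49 = 0.51.
The capital stock: 0.49 × (-2.8) = -1.372 pp.
Employment: 0.51 × 3.7 = 1.887 pp.
TFP growth = 0.6 − 0.515 = 0.085%.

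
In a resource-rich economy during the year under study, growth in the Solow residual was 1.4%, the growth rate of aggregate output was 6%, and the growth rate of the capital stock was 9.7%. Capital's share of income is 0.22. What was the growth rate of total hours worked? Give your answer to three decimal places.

3.162%

Labor's share = 1 − 0.22 = 0.78.
gY = gA + 0.22×9.7 + 0.78×g.
0.78×g = 6 − 1.4 − 2.134 = 2.466.
g = 2.466 / 0.78 = 3.16154%.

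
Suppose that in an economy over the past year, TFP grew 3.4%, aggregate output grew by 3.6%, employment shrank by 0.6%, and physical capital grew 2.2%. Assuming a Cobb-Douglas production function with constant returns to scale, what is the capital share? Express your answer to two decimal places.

The capital share is 0.29.

gY = gA + α·gK + (1−α)·gL, so gY − gA − gL = α(gK − gL).
3.6 − 3.4 + 0.6 = α × (2.2 − (-0.6)).
0.8 = 2.8 α, so α = 0.2857.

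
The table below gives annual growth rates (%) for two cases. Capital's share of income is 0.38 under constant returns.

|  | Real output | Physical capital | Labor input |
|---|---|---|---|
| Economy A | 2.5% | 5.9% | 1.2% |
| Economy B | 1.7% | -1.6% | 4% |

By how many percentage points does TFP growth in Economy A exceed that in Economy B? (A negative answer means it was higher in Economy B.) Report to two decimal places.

-0.31 percentage points

Labor's share = 1 − 0.38 = 0.62.
Economy A: TFP = 2.5 − 2.242 − 0.744 = -0.486%.
Economy B: TFP = 1.7 + 0.608 − 2.48 = -0.172%.
Difference = -0.486 − (-0.172) = -0.314 pp.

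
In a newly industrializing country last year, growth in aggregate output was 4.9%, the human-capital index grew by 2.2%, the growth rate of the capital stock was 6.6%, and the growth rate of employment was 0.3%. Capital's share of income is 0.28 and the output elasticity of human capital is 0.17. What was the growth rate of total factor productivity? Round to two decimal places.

2.51%

Labor's share = 1 − 0.28 − 0.17 = 0.55.
The capital stock: 0.28 × 6.6 = 1.848 pp.
The human-capital index: 0.17 × 2.2 = 0.374 pp.
Employment: 0.55 × 0.3 = 0.165 pp.
TFP growth = 4.9 − 2.387 = 2.513%.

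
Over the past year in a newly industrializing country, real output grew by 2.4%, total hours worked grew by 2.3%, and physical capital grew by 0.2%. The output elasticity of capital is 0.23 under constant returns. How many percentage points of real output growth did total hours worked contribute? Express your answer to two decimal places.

Labor's share = 1 − 0.23 = 0.77.
Contribution = share × growth = 0.77 × 2.3 = 1.771 pp.

1.77 pp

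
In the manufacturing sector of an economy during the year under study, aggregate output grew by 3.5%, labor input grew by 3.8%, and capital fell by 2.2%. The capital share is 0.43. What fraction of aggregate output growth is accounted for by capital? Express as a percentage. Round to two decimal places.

Capital accounted for -27.03% of growth.

Capital contributed 0.43 × (-2.2) = -0.946 pp.
Share of growth = -0.946 / 3.5 × 100 = -27.0286%.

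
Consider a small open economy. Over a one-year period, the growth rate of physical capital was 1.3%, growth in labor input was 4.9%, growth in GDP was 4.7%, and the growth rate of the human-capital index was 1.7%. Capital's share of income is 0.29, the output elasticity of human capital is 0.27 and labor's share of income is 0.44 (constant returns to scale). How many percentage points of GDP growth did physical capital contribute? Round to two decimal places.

0.38 percentage points

Contribution = share × growth = 0.29 × 1.3 = 0.377 pp.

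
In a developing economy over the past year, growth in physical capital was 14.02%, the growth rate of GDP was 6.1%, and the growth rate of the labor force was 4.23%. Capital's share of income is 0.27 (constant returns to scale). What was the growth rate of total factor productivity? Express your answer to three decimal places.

-0.773%

Labor's share = 1 − 0.27 = 0.73.
Physical capital: 0.27 × 14.02 = 3.7854 pp.
The labor force: 0.73 × 4.23 = 3.0879 pp.
TFP growth = 6.1 − 6.8733 = -0.7733%.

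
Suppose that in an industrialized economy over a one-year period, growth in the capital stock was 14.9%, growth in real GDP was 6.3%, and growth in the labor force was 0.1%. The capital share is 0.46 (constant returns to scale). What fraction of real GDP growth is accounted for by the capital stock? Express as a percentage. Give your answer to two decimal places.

The capital stock accounted for 108.79% of growth.

The capital stock contributed 0.46 × 14.9 = 6.854 pp.
Share of growth = 6.854 / 6.3 × 100 = 108.7937%.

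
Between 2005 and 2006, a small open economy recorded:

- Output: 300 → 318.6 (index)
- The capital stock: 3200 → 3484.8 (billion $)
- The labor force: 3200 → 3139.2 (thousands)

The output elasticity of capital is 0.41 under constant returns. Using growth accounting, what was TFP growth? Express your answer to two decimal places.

Output growth = (318.6 − 300) / 300 = 6.2%.
The capital stock growth = (3484.8 − 3200) / 3200 = 8.9%.
The labor force growth = (3139.2 − 3200) / 3200 = -1.9%.
Labor's share = 1 − 0.41 = 0.59.
The capital stock: 0.41 × 8.9 = 3.649 pp.
The labor force: 0.59 × (-1.9) = -1.121 pp.
TFP growth = 6.2 − 2.528 = 3.672%.

3.67%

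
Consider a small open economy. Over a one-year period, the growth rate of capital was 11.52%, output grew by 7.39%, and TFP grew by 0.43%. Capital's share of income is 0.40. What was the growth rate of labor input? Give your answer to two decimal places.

Labor input growth was 3.92%.

Labor's share = 1 − 0.4 = 0.6.
gY = gA + 0.4×11.52 + 0.6×g.
0.6×g = 7.39 − 0.43 − 4.608 = 2.352.
g = 2.352 / 0.6 = 3.92%.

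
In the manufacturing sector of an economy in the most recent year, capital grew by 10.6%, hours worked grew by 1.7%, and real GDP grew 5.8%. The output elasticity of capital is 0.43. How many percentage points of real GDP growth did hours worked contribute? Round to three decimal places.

Labor's share = 1 − 0.43 = 0.57.
Contribution = share × growth = 0.57 × 1.7 = 0.969 pp.

0.969 percentage points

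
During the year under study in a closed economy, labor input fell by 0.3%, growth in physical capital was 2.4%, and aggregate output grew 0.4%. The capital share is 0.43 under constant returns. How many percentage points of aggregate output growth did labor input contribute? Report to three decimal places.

Labor's share = 1 − 0.43 = 0.57.
Contribution = share × growth = 0.57 × (-0.3) = -0.171 pp.

-0.171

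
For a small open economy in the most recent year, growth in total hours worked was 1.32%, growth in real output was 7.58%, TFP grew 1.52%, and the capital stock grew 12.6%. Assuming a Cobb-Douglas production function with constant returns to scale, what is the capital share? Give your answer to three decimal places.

The capital share is 0.420.

gY = gA + α·gK + (1−α)·gL, so gY − gA − gL = α(gK − gL).
7.58 − 1.52 − 1.32 = α × (12.6 − 1.32).
4.74 = 11.28 α, so α = 0.42021.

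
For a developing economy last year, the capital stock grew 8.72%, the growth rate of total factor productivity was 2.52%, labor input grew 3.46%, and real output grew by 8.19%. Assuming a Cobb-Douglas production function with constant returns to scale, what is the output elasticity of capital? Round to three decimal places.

gY = gA + α·gK + (1−α)·gL, so gY − gA − gL = α(gK − gL).
8.19 − 2.52 − 3.46 = α × (8.72 − 3.46).
2.21 = 5.26 α, so α = 0.42015.

0.420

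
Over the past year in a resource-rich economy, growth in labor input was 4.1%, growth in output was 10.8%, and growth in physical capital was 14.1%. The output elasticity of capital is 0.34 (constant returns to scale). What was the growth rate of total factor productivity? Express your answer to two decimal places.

Labor's share = 1 − 0.34 = 0.66.
Physical capital: 0.34 × 14.1 = 4.794 pp.
Labor input: 0.66 × 4.1 = 2.706 pp.
TFP growth = 10.8 − 7.5 = 3.3%.

3.30%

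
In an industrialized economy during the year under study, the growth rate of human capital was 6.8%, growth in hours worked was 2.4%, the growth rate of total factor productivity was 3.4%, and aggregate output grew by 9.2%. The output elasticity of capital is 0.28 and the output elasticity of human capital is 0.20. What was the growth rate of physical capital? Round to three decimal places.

Labor's share = 1 − 0.28 − 0.2 = 0.52.
gY = gA + 0.2×6.8 + 0.52×2.4 + 0.28×g.
0.28×g = 9.2 − 3.4 − 2.608 = 3.192.
g = 3.192 / 0.28 = 11.4%.

11.400%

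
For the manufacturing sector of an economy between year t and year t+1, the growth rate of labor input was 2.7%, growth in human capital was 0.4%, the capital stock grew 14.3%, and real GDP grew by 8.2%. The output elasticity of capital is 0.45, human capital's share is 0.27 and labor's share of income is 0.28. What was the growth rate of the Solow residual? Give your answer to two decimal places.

Labor's share = 1 − 0.45 − 0.27 = 0.28.
The capital stock: 0.45 × 14.3 = 6.435 pp.
Human capital: 0.27 × 0.4 = 0.108 pp.
Labor input: 0.28 × 2.7 = 0.756 pp.
TFP growth = 8.2 − 7.299 = 0.901%.

0.90%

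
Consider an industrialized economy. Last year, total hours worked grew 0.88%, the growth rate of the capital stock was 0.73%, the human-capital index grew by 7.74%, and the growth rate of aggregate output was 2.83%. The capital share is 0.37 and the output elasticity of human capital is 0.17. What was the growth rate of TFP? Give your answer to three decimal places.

Labor's share = 1 − 0.37 − 0.17 = 0.46.
The capital stock: 0.37 × 0.73 = 0.2701 pp.
The human-capital index: 0.17 × 7.74 = 1.3158 pp.
Total hours worked: 0.46 × 0.88 = 0.4048 pp.
TFP growth = 2.83 − 1.9907 = 0.8393%.

0.839%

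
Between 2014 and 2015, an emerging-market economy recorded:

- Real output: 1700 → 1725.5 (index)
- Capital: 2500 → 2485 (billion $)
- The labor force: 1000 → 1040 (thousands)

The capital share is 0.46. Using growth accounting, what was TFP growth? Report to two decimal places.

-0.38%

Real output growth = (1725.5 − 1700) / 1700 = 1.5%.
Capital growth = (2485 − 2500) / 2500 = -0.6%.
The labor force growth = (1040 − 1000) / 1000 = 4%.
Labor's share = 1 − 0.46 = 0.54.
Capital: 0.46 × (-0.6) = -0.276 pp.
The labor force: 0.54 × 4 = 2.16 pp.
TFP growth = 1.5 − 1.884 = -0.384%.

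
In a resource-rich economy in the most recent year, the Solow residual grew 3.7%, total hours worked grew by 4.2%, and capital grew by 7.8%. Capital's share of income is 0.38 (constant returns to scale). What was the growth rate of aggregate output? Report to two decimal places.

Aggregate output growth was 9.27%.

Labor's share = 1 − 0.38 = 0.62.
Capital: 0.38 × 7.8 = 2.964 pp.
Total hours worked: 0.62 × 4.2 = 2.604 pp.
Output growth = 3.7 + 5.568 = 9.268%.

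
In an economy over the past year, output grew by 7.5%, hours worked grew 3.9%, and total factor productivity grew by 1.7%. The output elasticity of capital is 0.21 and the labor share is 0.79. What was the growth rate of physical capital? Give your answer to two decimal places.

Labor's share = 1 − 0.21 = 0.79.
gY = gA + 0.79×3.9 + 0.21×g.
0.21×g = 7.5 − 1.7 − 3.081 = 2.719.
g = 2.719 / 0.21 = 12.9476%.

12.95%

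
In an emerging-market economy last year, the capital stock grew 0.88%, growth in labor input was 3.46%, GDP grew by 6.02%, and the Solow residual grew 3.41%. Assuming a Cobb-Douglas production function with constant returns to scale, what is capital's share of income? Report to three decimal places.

Capital's share of income is 0.329.

gY = gA + α·gK + (1−α)·gL, so gY − gA − gL = α(gK − gL).
6.02 − 3.41 − 3.46 = α × (0.88 − 3.46).
-0.85 = -2.58 α, so α = 0.32946.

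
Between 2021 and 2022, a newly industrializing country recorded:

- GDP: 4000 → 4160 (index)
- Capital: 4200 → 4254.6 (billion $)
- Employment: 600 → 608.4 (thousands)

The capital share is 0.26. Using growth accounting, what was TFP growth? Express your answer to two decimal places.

GDP growth = (4160 − 4000) / 4000 = 4%.
Capital growth = (4254.6 − 4200) / 4200 = 1.3%.
Employment growth = (608.4 − 600) / 600 = 1.4%.
Labor's share = 1 − 0.26 = 0.74.
Capital: 0.26 × 1.3 = 0.338 pp.
Employment: 0.74 × 1.4 = 1.036 pp.
TFP growth = 4 − 1.374 = 2.626%.

TFP growth was 2.63%.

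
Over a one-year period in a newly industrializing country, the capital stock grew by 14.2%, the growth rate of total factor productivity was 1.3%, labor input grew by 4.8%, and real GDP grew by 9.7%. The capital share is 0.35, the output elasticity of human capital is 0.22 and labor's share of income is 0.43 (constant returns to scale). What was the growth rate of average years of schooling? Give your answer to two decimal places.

6.21%

Labor's share = 1 − 0.35 − 0.22 = 0.43.
gY = gA + 0.35×14.2 + 0.43×4.8 + 0.22×g.
0.22×g = 9.7 − 1.3 − 7.034 = 1.366.
g = 1.366 / 0.22 = 6.2091%.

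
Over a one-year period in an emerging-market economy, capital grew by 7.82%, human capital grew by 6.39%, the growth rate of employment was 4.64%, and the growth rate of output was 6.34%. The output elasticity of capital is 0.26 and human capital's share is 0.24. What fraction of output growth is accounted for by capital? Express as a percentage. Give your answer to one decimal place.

Capital accounted for 32.1% of growth.

Capital contributed 0.26 × 7.82 = 2.0332 pp.
Share of growth = 2.0332 / 6.34 × 100 = 32.069%.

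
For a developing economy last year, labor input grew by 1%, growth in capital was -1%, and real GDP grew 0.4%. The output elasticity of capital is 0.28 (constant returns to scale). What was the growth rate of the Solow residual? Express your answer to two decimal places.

-0.04%

Labor's share = 1 − 0.28 = 0.72.
Capital: 0.28 × (-1) = -0.28 pp.
Labor input: 0.72 × 1 = 0.72 pp.
TFP growth = 0.4 − 0.44 = -0.04%.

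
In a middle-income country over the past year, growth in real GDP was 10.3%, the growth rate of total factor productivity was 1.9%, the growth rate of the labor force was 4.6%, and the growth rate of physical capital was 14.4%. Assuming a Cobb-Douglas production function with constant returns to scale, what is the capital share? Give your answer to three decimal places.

α = 0.388

gY = gA + α·gK + (1−α)·gL, so gY − gA − gL = α(gK − gL).
10.3 − 1.9 − 4.6 = α × (14.4 − 4.6).
3.8 = 9.8 α, so α = 0.38776.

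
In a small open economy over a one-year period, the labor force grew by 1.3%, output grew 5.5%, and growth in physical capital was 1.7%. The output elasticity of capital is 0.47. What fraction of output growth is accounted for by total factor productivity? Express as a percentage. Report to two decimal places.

Total factor productivity accounted for 72.95% of growth.

Labor's share = 1 − 0.47 = 0.53.
Physical capital: 0.47 × 1.7 = 0.799 pp.
The labor force: 0.53 × 1.3 = 0.689 pp.
TFP growth = 5.5 − 1.488 = 4.012%.
TFP share of growth = 4.012 / 5.5 × 100 = 72.9455%.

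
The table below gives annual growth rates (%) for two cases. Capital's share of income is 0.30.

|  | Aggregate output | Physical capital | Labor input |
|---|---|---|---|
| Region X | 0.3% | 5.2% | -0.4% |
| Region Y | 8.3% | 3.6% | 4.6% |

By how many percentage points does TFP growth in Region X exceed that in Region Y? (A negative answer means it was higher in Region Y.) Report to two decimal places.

Labor's share = 1 − 0.3 = 0.7.
Region X: TFP = 0.3 − 1.56 + 0.28 = -0.98%.
Region Y: TFP = 8.3 − 1.08 − 3.22 = 4%.
Difference = -0.98 − (4) = -4.98 pp.

-4.98 percentage points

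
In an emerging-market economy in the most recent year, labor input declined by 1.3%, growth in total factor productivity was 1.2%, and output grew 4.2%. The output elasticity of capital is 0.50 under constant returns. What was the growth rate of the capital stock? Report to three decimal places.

7.300%

Labor's share = 1 − 0.5 = 0.5.
gY = gA + 0.5×(-1.3) + 0.5×g.
0.5×g = 4.2 − 1.2 + 0.65 = 3.65.
g = 3.65 / 0.5 = 7.3%.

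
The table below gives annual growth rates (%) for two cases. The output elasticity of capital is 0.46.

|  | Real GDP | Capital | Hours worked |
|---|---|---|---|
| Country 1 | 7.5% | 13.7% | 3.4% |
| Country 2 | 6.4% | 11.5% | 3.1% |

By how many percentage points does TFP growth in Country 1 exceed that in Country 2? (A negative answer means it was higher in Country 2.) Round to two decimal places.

-0.07 percentage points

Labor's share = 1 − 0.46 = 0.54.
Country 1: TFP = 7.5 − 6.302 − 1.836 = -0.638%.
Country 2: TFP = 6.4 − 5.29 − 1.674 = -0.564%.
Difference = -0.638 − (-0.564) = -0.074 pp.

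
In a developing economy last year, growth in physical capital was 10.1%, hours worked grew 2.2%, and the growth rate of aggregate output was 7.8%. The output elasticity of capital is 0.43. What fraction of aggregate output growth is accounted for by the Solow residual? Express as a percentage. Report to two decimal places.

28.24%

Labor's share = 1 − 0.43 = 0.57.
Physical capital: 0.43 × 10.1 = 4.343 pp.
Hours worked: 0.57 × 2.2 = 1.254 pp.
TFP growth = 7.8 − 5.597 = 2.203%.
TFP share of growth = 2.203 / 7.8 × 100 = 28.2436%.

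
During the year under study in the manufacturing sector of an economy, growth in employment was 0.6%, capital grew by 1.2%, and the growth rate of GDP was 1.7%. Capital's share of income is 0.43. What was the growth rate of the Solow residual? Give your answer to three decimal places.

Labor's share = 1 − 0.43 = 0.57.
Capital: 0.43 × 1.2 = 0.516 pp.
Employment: 0.57 × 0.6 = 0.342 pp.
TFP growth = 1.7 − 0.858 = 0.842%.

0.842%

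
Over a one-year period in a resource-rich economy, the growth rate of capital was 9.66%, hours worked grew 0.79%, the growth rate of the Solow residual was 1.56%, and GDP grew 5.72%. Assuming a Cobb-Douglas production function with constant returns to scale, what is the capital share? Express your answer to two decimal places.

gY = gA + α·gK + (1−α)·gL, so gY − gA − gL = α(gK − gL).
5.72 − 1.56 − 0.79 = α × (9.66 − 0.79).
3.37 = 8.87 α, so α = 0.3799.

The capital share is 0.38.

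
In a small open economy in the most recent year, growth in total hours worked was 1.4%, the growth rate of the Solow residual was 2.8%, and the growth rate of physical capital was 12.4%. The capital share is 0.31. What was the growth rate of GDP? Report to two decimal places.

7.61%

Labor's share = 1 − 0.31 = 0.69.
Physical capital: 0.31 × 12.4 = 3.844 pp.
Total hours worked: 0.69 × 1.4 = 0.966 pp.
Output growth = 2.8 + 4.81 = 7.61%.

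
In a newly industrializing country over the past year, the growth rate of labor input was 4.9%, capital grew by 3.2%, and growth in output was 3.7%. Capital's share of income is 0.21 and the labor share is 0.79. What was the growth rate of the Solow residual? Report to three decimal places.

-0.843%

Labor's share = 1 − 0.21 = 0.79.
Capital: 0.21 × 3.2 = 0.672 pp.
Labor input: 0.79 × 4.9 = 3.871 pp.
TFP growth = 3.7 − 4.543 = -0.843%.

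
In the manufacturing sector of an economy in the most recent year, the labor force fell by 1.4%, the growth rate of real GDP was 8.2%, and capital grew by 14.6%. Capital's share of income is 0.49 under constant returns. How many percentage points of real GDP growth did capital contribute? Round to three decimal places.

7.154 pp

Contribution = share × growth = 0.49 × 14.6 = 7.154 pp.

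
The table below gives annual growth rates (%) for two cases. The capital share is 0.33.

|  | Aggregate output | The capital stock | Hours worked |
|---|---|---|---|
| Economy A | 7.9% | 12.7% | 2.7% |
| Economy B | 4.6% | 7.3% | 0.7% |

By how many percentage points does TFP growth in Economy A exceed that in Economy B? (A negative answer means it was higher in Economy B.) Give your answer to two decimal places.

0.18 percentage points

Labor's share = 1 − 0.33 = 0.67.
Economy A: TFP = 7.9 − 4.191 − 1.809 = 1.9%.
Economy B: TFP = 4.6 − 2.409 − 0.469 = 1.722%.
Difference = 1.9 − (1.722) = 0.178 pp.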